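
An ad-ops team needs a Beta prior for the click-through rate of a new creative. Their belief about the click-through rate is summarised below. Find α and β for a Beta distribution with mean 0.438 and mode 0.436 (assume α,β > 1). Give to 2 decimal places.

α = 28.03, β = 35.97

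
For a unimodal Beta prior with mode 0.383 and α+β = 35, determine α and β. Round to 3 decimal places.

α = 13.639, β = 21.361

Mode = (α−1)/(κ−2) with κ = α+β, so α−1 = 0.383·33 = 12.639.
α = 13.639; β = κ − α = 21.361.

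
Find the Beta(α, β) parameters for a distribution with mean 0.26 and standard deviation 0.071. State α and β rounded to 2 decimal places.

First σ² = 0.005041. Setting α = μn, β = (1−μ)n with n = α+β,
μ(1−μ)/(n+1) = 0.005041 ⇒ n+1 = 0.1924/0.005041 = 38.1670 ⇒ n = 37.1670.
Hence α = 0.26×37.1670 = 9.66, β = 0.74×37.1670 = 27.50.

α = 9.66, β = 27.50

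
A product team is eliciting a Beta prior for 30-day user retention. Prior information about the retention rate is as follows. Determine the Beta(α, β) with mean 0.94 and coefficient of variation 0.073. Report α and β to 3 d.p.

σ = CV·μ = 0.073×0.94 = 0.06862, so σ² = 0.004709.
s+1 = μ(1−μ)/σ² = 0.0564/0.004709 = 11.9778, so s = α+β = 10.9778.
α = μs = 10.319, β = (1−μ)s = 0.659.

α = 10.319, β = 0.659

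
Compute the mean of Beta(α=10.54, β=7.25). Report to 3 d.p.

The Beta mean is α/(α+β) = 10.54/(10.54+7.25) = 0.592.

0.592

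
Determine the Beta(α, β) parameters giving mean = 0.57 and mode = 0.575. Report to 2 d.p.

α = 17.10, β = 12.90

Let s = α+β. Mean gives α = μs = 0.57s; mode gives (α−1)/(s−2) = 0.575.
Substituting: 0.57s − 1 = 0.575(s−2) = 0.575s − 1.150, so -0.005s = -0.150 and s = 30.0000.
Then α = 0.57×30.0000 = 17.10 and β = s−α = 12.90.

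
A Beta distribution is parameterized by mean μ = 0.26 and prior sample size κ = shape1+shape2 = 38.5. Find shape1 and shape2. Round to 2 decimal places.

shape1 = 10.01, shape2 = 28.49

shape1 = μκ = 0.26×38.5 = 10.01 and shape2 = (1−μ)κ = 0.74×38.5 = 28.49.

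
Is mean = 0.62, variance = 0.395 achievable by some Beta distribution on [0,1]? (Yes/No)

No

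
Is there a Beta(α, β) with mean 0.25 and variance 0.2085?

No

A Beta with mean μ has variance μ(1−μ)/(α+β+1) < μ(1−μ).
Here μ(1−μ) = 0.25×0.75 = 0.1875, and 0.2085 ≥ 0.1875.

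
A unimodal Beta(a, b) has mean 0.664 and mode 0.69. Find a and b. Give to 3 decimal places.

a = 9.705, b = 4.911

With s = a+b: μ = a/s and mode = (a−1)/(s−2). Eliminating a = μs,
μs − 1 = m(s−2) ⇒ s(μ−m) = 1−2m ⇒ s = -0.38/-0.026 = 14.6154.
So a = μs = 9.705, b = (1−μ)s = 4.911.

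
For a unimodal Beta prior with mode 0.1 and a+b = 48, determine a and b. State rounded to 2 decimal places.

For a,b>1 the mode is (a−1)/(a+b−2), so a = mode·(κ−2)+1 = 0.1×46+1 = 5.60.
And b = (1−mode)·(κ−2)+1 = 0.9×46+1 = 42.40.

a = 5.60, b = 42.40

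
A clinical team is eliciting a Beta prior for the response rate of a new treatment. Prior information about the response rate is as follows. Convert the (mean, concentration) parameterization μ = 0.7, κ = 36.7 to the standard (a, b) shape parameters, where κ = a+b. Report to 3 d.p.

Split κ in proportion μ : (1−μ): a = 0.7·36.7 = 25.690, b = 36.7 − 25.690 = 11.010.

a = 25.690, b = 11.010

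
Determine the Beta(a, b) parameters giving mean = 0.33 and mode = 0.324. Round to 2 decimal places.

With s = a+b: μ = a/s and mode = (a−1)/(s−2). Eliminating a = μs,
μs − 1 = m(s−2) ⇒ s(μ−m) = 1−2m ⇒ s = 0.352/0.006 = 58.6667.
So a = μs = 19.36, b = (1−μ)s = 39.31.

a = 19.36, b = 39.31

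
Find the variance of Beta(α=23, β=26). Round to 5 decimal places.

0.00498

μ = 23/49 = 0.469388; Var = μ(1−μ)/(α+β+1) = 0.2490629/50 = 0.00498.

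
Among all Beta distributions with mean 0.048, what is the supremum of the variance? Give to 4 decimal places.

Var = μ(1−μ)/(α+β+1), which approaches μ(1−μ) as α+β → 0.
So the supremum is μ(1−μ) = 0.048×0.952 = 0.0457.

0.0457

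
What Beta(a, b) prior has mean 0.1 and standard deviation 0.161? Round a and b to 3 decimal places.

First σ² = 0.025921. Setting a = μn, b = (1−μ)n with n = a+b,
μ(1−μ)/(n+1) = 0.025921 ⇒ n+1 = 0.09/0.025921 = 3.4721 ⇒ n = 2.4721.
Hence a = 0.1×2.4721 = 0.247, b = 0.9×2.4721 = 2.225.

a = 0.247, b = 2.225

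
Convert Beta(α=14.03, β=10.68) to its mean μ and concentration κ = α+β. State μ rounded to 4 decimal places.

μ = 0.5678, κ = 24.71

κ = α+β = 14.03+10.68 = 24.71; μ = α/κ = 14.03/24.71 = 0.5678.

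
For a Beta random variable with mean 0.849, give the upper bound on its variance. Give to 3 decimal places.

0.128

Var = μ(1−μ)/(α+β+1), which approaches μ(1−μ) as α+β → 0.
So the supremum is μ(1−μ) = 0.849×0.151 = 0.128.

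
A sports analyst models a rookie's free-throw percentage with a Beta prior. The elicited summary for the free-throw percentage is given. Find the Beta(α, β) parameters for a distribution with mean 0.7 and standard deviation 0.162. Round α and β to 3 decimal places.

Variance = 0.162² = 0.026244. The moment-matching identity α+β = μ(1−μ)/Var − 1 gives
α+β = 0.21/0.026244 − 1 = 7.0018, so α = μ·7.0018 = 4.901 and β = (1−μ)·7.0018 = 2.101.

α = 4.901, β = 2.101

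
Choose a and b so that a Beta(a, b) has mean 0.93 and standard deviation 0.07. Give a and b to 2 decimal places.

First σ² = 0.0049. Setting a = μn, b = (1−μ)n with n = a+b,
μ(1−μ)/(n+1) = 0.0049 ⇒ n+1 = 0.0651/0.0049 = 13.2857 ⇒ n = 12.2857.
Hence a = 0.93×12.2857 = 11.43, b = 0.07×12.2857 = 0.86.

a = 11.43, b = 0.86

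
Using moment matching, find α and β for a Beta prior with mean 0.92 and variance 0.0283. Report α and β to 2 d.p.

By moment matching, α+β = μ(1−μ)/σ² − 1 = (0.92·0.08)/0.0283 − 1 = 2.6007 − 1 = 1.6007.
Since α/(α+β) = μ, α = 0.92·1.6007 = 1.47 and β = 0.08·1.6007 = 0.13.

α = 1.47, β = 0.13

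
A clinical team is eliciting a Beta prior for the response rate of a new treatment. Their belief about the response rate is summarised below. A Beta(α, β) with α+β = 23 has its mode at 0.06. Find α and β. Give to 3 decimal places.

Mode = (α−1)/(κ−2) with κ = α+β, so α−1 = 0.06·21 = 1.260.
α = 2.260; β = κ − α = 20.740.

α = 2.260, β = 20.740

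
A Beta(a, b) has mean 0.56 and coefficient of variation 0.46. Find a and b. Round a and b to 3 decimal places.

Var = (CV·μ)² = (0.46×0.56)² = 0.066358.
a+b = μ(1−μ)/Var − 1 = 0.2464/0.066358 − 1 = 2.7132.
Thus a = 0.56·2.7132 = 1.519 and b = 0.44·2.7132 = 1.194.

a = 1.519, b = 1.194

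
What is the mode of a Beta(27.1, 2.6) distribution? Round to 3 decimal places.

The density x^(α−1)(1−x)^(β−1) is maximised at (α−1)/(α+β−2) = 26.1/27.7 = 0.942.

0.942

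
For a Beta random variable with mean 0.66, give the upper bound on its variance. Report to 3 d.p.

Var = μ(1−μ)/(α+β+1), which approaches μ(1−μ) as α+β → 0.
So the supremum is μ(1−μ) = 0.66×0.34 = 0.224.

0.224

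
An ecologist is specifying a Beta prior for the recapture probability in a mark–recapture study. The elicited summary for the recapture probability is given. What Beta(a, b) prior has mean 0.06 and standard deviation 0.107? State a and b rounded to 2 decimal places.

First σ² = 0.011449. Setting a = μn, b = (1−μ)n with n = a+b,
μ(1−μ)/(n+1) = 0.011449 ⇒ n+1 = 0.0564/0.011449 = 4.9262 ⇒ n = 3.9262.
Hence a = 0.06×3.9262 = 0.24, b = 0.94×3.9262 = 3.69.

a = 0.24, b = 3.69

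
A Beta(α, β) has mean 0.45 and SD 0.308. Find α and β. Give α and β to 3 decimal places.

First σ² = 0.094864. Setting α = μn, β = (1−μ)n with n = α+β,
μ(1−μ)/(n+1) = 0.094864 ⇒ n+1 = 0.2475/0.094864 = 2.6090 ⇒ n = 1.6090.
Hence α = 0.45×1.6090 = 0.724, β = 0.55×1.6090 = 0.885.

α = 0.724, β = 0.885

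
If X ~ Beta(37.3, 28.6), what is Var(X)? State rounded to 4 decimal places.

0.0037

μ = 37.3/65.9 = 0.566009; Var = μ(1−μ)/(α+β+1) = 0.2456428/66.9 = 0.0037.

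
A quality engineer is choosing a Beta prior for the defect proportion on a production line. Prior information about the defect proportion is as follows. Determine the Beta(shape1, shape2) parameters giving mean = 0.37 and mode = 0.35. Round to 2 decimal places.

With s = shape1+shape2: μ = shape1/s and mode = (shape1−1)/(s−2). Eliminating shape1 = μs,
μs − 1 = m(s−2) ⇒ s(μ−m) = 1−2m ⇒ s = 0.30/0.02 = 15.0000.
So shape1 = μs = 5.55, shape2 = (1−μ)s = 9.45.

shape1 = 5.55, shape2 = 9.45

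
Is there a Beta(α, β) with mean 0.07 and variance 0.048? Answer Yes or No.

A Beta with mean μ has variance μ(1−μ)/(α+β+1) < μ(1−μ).
Here μ(1−μ) = 0.07×0.93 = 0.0651, and 0.048 < 0.0651.

Yes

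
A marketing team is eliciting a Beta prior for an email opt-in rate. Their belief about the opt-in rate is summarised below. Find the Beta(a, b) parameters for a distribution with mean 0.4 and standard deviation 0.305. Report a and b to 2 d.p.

a = 0.63, b = 0.95

First σ² = 0.093025. Setting a = μn, b = (1−μ)n with n = a+b,
μ(1−μ)/(n+1) = 0.093025 ⇒ n+1 = 0.24/0.093025 = 2.5800 ⇒ n = 1.5800.
Hence a = 0.4×1.5800 = 0.63, b = 0.6×1.5800 = 0.95.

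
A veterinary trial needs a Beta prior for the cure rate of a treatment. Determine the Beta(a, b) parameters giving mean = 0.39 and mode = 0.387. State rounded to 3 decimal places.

With s = a+b: μ = a/s and mode = (a−1)/(s−2). Eliminating a = μs,
μs − 1 = m(s−2) ⇒ s(μ−m) = 1−2m ⇒ s = 0.226/0.003 = 75.3333.
So a = μs = 29.380, b = (1−μ)s = 45.953.

a = 29.380, b = 45.953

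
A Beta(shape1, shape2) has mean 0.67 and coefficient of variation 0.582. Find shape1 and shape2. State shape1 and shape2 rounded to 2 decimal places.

σ = CV·μ = 0.582×0.67 = 0.38994, so σ² = 0.152053.
s+1 = μ(1−μ)/σ² = 0.2211/0.152053 = 1.4541, so s = shape1+shape2 = 0.4541.
shape1 = μs = 0.30, shape2 = (1−μ)s = 0.15.

shape1 = 0.30, shape2 = 0.15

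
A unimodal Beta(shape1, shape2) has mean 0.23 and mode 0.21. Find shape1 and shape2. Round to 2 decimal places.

Let s = shape1+shape2. Mean gives shape1 = μs = 0.23s; mode gives (shape1−1)/(s−2) = 0.21.
Substituting: 0.23s − 1 = 0.21(s−2) = 0.21s − 0.42, so 0.02s = 0.58 and s = 29.0000.
Then shape1 = 0.23×29.0000 = 6.67 and shape2 = s−shape1 = 22.33.

shape1 = 6.67, shape2 = 22.33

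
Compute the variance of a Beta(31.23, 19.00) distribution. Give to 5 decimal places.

0.00459

μ = 31.23/50.23 = 0.621740; Var = μ(1−μ)/(α+β+1) = 0.2351794/51.23 = 0.00459.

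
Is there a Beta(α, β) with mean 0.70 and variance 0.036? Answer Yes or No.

Yes

The Beta variance bound is σ² < μ(1−μ).
Here μ(1−μ) = 0.70×0.30 = 0.2100, and 0.036 < 0.2100.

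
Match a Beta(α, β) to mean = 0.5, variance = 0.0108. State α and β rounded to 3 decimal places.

α = 11.074, β = 11.074

Let s = α+β. The Beta variance is μ(1−μ)/(s+1).
So s+1 = μ(1−μ)/σ² = (0.5×0.5)/0.0108 = 0.25/0.0108 = 23.1481, giving s = 22.1481.
Then α = μs = 0.5×22.1481 = 11.074 and β = (1−μ)s = 0.5×22.1481 = 11.074.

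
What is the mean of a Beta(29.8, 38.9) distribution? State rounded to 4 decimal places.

0.4338

The Beta mean is α/(α+β) = 29.8/(29.8+38.9) = 0.4338.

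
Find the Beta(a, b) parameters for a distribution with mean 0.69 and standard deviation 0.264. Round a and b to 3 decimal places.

a = 1.428, b = 0.641

σ² = 0.264² = 0.069696.
With s = a+b, Var = μ(1−μ)/(s+1), so s+1 = (0.69×0.31)/0.069696 = 3.0690 and s = 2.0690.
a = μs = 1.428, b = (1−μ)s = 0.641.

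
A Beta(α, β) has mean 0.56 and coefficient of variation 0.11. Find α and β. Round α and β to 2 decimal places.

α = 35.80, β = 28.13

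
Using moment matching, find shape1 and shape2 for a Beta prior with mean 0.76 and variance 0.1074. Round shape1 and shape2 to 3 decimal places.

shape1 = 0.531, shape2 = 0.168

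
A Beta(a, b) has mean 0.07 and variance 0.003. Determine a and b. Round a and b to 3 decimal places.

a = 1.449, b = 19.251

By moment matching, a+b = μ(1−μ)/σ² − 1 = (0.07·0.93)/0.003 − 1 = 21.7000 − 1 = 20.7000.
Since a/(a+b) = μ, a = 0.07·20.7000 = 1.449 and b = 0.93·20.7000 = 19.251.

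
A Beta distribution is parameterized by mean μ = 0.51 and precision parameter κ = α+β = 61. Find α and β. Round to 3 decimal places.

Split κ in proportion μ : (1−μ): α = 0.51·61 = 31.110, β = 61 − 31.110 = 29.890.

α = 31.110, β = 29.890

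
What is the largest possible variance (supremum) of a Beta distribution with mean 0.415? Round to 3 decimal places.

Var = μ(1−μ)/(α+β+1), which approaches μ(1−μ) as α+β → 0.
So the supremum is μ(1−μ) = 0.415×0.585 = 0.243.

0.243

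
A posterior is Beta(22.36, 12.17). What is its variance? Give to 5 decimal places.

μ = 22.36/34.53 = 0.647553; Var = μ(1−μ)/(α+β+1) = 0.2282282/35.53 = 0.00642.

0.00642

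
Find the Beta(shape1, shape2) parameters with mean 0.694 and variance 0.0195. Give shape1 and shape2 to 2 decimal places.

shape1 = 6.86, shape2 = 3.03

Write ν = shape1+shape2; then shape1 = μν and Var = μ(1−μ)/(ν+1).
ν = μ(1−μ)/Var − 1 = 0.212364/0.0195 − 1 = 9.8905.
shape1 = 0.694·9.8905 = 6.86, shape2 = 0.306·9.8905 = 3.03.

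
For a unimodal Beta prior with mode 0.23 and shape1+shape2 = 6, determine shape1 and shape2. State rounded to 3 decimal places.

shape1 = 1.920, shape2 = 4.080

Mode = (shape1−1)/(κ−2) with κ = shape1+shape2, so shape1−1 = 0.23·4 = 0.920.
shape1 = 1.920; shape2 = κ − shape1 = 4.080.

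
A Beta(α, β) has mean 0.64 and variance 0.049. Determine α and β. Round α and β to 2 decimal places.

α = 2.37, β = 1.33

By moment matching, α+β = μ(1−μ)/σ² − 1 = (0.64·0.36)/0.049 − 1 = 4.7020 − 1 = 3.7020.
Since α/(α+β) = μ, α = 0.64·3.7020 = 2.37 and β = 0.36·3.7020 = 1.33.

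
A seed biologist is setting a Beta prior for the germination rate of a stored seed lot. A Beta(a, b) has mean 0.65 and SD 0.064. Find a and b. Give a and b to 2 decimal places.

a = 35.45, b = 19.09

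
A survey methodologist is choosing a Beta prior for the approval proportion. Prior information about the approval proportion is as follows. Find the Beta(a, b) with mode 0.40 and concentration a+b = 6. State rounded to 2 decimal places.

a = 2.60, b = 3.40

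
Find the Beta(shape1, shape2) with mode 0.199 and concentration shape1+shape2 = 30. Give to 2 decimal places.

For shape1,shape2>1 the mode is (shape1−1)/(shape1+shape2−2), so shape1 = mode·(κ−2)+1 = 0.199×28+1 = 6.57.
And shape2 = (1−mode)·(κ−2)+1 = 0.801×28+1 = 23.43.

shape1 = 6.57, shape2 = 23.43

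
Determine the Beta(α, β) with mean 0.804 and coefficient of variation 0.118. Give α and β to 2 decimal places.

α = 13.27, β = 3.24

Var = (CV·μ)² = (0.118×0.804)² = 0.009001.
α+β = μ(1−μ)/Var − 1 = 0.157584/0.009001 − 1 = 16.5080.
Thus α = 0.804·16.5080 = 13.27 and β = 0.196·16.5080 = 3.24.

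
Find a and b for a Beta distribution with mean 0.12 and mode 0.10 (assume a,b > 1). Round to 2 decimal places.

a = 4.80, b = 35.20

With s = a+b: μ = a/s and mode = (a−1)/(s−2). Eliminating a = μs,
μs − 1 = m(s−2) ⇒ s(μ−m) = 1−2m ⇒ s = 0.80/0.02 = 40.0000.
So a = μs = 4.80, b = (1−μ)s = 35.20.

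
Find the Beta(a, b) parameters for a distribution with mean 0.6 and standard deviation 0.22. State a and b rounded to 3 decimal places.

σ² = 0.22² = 0.0484.
With s = a+b, Var = μ(1−μ)/(s+1), so s+1 = (0.6×0.4)/0.0484 = 4.9587 and s = 3.9587.
a = μs = 2.375, b = (1−μ)s = 1.583.

a = 2.375, b = 1.583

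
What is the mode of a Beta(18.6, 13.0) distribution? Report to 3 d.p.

0.595

With α,β > 1, mode = (α−1)/(α+β−2) = 17.6/29.6 = 0.595.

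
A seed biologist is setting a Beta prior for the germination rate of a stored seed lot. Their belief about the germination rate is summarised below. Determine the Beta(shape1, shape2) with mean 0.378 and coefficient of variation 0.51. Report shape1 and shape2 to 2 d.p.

shape1 = 2.01, shape2 = 3.31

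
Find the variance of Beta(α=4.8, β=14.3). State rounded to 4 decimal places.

0.0094

μ = 4.8/19.1 = 0.251309; Var = μ(1−μ)/(α+β+1) = 0.1881527/20.1 = 0.0094.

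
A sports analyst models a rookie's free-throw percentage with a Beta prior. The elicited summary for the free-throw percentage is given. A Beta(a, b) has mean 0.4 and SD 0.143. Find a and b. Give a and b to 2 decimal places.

a = 4.29, b = 6.44

Variance = 0.143² = 0.020449. The moment-matching identity a+b = μ(1−μ)/Var − 1 gives
a+b = 0.24/0.020449 − 1 = 10.7365, so a = μ·10.7365 = 4.29 and b = (1−μ)·10.7365 = 6.44.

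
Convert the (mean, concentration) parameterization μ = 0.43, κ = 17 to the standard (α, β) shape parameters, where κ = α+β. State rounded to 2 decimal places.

α = 7.31, β = 9.69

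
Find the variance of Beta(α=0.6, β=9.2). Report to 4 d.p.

α+β = 9.8 and αβ = 5.52, so Var = αβ/[(α+β)²(α+β+1)] = 5.52/1037.232 = 0.0053.

0.0053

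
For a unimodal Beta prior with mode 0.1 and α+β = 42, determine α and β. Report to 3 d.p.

α = 5.000, β = 37.000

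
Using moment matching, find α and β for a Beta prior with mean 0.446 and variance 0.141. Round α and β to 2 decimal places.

α = 0.34, β = 0.42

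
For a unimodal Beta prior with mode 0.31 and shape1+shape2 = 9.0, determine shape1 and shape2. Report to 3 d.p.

shape1 = 3.170, shape2 = 5.830

Mode = (shape1−1)/(κ−2) with κ = shape1+shape2, so shape1−1 = 0.31·7.0 = 2.170.
shape1 = 3.170; shape2 = κ − shape1 = 5.830.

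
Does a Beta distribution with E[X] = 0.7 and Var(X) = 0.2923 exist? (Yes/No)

For any Beta, Var(X) < E[X]·(1−E[X]).
Here μ(1−μ) = 0.7×0.3 = 0.21, and 0.2923 ≥ 0.21.

No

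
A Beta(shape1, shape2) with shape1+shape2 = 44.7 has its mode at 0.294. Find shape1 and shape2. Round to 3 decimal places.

Since the density peak of Beta(shape1,shape2) is at (shape1−1)/(shape1+shape2−2),
shape1 = 1 + 0.294(44.7−2) = 13.554 and shape2 = 44.7 − 13.554 = 31.146.

shape1 = 13.554, shape2 = 31.146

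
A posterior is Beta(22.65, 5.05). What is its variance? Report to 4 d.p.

0.0052

μ = 22.65/27.70 = 0.817690; Var = μ(1−μ)/(α+β+1) = 0.1490734/28.70 = 0.0052.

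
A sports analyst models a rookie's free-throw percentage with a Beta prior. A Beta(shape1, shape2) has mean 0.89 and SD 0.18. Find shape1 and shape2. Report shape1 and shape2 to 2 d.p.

Variance = 0.18² = 0.0324. The moment-matching identity shape1+shape2 = μ(1−μ)/Var − 1 gives
shape1+shape2 = 0.0979/0.0324 − 1 = 2.0216, so shape1 = μ·2.0216 = 1.80 and shape2 = (1−μ)·2.0216 = 0.22.

shape1 = 1.80, shape2 = 0.22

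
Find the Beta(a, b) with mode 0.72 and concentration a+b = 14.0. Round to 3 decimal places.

a = 9.640, b = 4.360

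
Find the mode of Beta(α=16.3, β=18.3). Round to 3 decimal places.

0.469

With α,β > 1, mode = (α−1)/(α+β−2) = 15.3/32.6 = 0.469.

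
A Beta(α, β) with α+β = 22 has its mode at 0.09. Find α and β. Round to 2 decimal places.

Since the density peak of Beta(α,β) is at (α−1)/(α+β−2),
α = 1 + 0.09(22−2) = 2.80 and β = 22 − 2.80 = 19.20.

α = 2.80, β = 19.20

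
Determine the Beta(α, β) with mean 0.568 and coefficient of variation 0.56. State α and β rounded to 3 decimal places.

Var = (CV·μ)² = (0.56×0.568)² = 0.101175.
α+β = μ(1−μ)/Var − 1 = 0.245376/0.101175 − 1 = 1.4253.
Thus α = 0.568·1.4253 = 0.810 and β = 0.432·1.4253 = 0.616.

α = 0.810, β = 0.616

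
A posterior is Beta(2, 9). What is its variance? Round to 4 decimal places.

0.0124

α+β = 11 and αβ = 18, so Var = αβ/[(α+β)²(α+β+1)] = 18/1452 = 0.0124.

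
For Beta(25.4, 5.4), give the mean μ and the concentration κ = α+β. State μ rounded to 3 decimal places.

μ = 0.825, κ = 30.8

κ = α+β = 25.4+5.4 = 30.8; μ = α/κ = 25.4/30.8 = 0.825.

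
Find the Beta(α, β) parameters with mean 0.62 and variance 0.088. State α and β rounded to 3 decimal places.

α = 1.040, β = 0.637

Write ν = α+β; then α = μν and Var = μ(1−μ)/(ν+1).
ν = μ(1−μ)/Var − 1 = 0.2356/0.088 − 1 = 1.6773.
α = 0.62·1.6773 = 1.040, β = 0.38·1.6773 = 0.637.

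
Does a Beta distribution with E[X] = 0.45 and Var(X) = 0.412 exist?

No

A Beta with mean μ has variance μ(1−μ)/(α+β+1) < μ(1−μ).
Here μ(1−μ) = 0.45×0.55 = 0.2475, and 0.412 ≥ 0.2475.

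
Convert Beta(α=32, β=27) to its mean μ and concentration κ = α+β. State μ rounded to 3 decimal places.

κ = α+β = 32+27 = 59; μ = α/κ = 32/59 = 0.542.

μ = 0.542, κ = 59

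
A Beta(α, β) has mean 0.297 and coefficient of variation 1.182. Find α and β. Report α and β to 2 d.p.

α = 0.21, β = 0.49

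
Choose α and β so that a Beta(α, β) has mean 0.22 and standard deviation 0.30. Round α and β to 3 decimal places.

Variance = 0.30² = 0.0900. The moment-matching identity α+β = μ(1−μ)/Var − 1 gives
α+β = 0.1716/0.0900 − 1 = 0.9067, so α = μ·0.9067 = 0.199 and β = (1−μ)·0.9067 = 0.707.

α = 0.199, β = 0.707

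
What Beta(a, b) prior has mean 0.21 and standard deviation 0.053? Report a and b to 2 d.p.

First σ² = 0.002809. Setting a = μn, b = (1−μ)n with n = a+b,
μ(1−μ)/(n+1) = 0.002809 ⇒ n+1 = 0.1659/0.002809 = 59.0602 ⇒ n = 58.0602.
Hence a = 0.21×58.0602 = 12.19, b = 0.79×58.0602 = 45.87.

a = 12.19, b = 45.87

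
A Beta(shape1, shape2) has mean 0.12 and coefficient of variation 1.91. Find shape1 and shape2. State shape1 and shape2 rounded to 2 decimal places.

Var = (CV·μ)² = (1.91×0.12)² = 0.052533.
shape1+shape2 = μ(1−μ)/Var − 1 = 0.1056/0.052533 − 1 = 1.0102.
Thus shape1 = 0.12·1.0102 = 0.12 and shape2 = 0.88·1.0102 = 0.89.

shape1 = 0.12, shape2 = 0.89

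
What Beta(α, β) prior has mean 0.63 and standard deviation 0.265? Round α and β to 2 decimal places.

α = 1.46, β = 0.86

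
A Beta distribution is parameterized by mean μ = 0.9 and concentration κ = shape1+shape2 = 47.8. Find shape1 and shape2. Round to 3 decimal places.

shape1 = 43.020, shape2 = 4.780

Split κ in proportion μ : (1−μ): shape1 = 0.9·47.8 = 43.020, shape2 = 47.8 − 43.020 = 4.780.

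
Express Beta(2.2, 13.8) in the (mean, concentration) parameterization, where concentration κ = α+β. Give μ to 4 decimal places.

μ = 0.1375, κ = 16.0

κ = α+β = 2.2+13.8 = 16.0; μ = α/κ = 2.2/16.0 = 0.1375.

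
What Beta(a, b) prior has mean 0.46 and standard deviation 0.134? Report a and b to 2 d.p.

a = 5.90, b = 6.93

σ² = 0.134² = 0.017956.
With s = a+b, Var = μ(1−μ)/(s+1), so s+1 = (0.46×0.54)/0.017956 = 13.8338 and s = 12.8338.
a = μs = 5.90, b = (1−μ)s = 6.93.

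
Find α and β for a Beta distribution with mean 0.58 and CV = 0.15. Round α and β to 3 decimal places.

α = 18.087, β = 13.097

σ = CV·μ = 0.15×0.58 = 0.08700, so σ² = 0.007569.
s+1 = μ(1−μ)/σ² = 0.2436/0.007569 = 32.1839, so s = α+β = 31.1839.
α = μs = 18.087, β = (1−μ)s = 13.097.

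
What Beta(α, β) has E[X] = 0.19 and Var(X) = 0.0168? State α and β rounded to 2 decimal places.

α = 1.55, β = 6.61

By moment matching, α+β = μ(1−μ)/σ² − 1 = (0.19·0.81)/0.0168 − 1 = 9.1607 − 1 = 8.1607.
Since α/(α+β) = μ, α = 0.19·8.1607 = 1.55 and β = 0.81·8.1607 = 6.61.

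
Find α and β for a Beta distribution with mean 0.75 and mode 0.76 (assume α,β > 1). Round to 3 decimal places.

α = 39.000, β = 13.000

With s = α+β: μ = α/s and mode = (α−1)/(s−2). Eliminating α = μs,
μs − 1 = m(s−2) ⇒ s(μ−m) = 1−2m ⇒ s = -0.52/-0.01 = 52.0000.
So α = μs = 39.000, β = (1−μ)s = 13.000.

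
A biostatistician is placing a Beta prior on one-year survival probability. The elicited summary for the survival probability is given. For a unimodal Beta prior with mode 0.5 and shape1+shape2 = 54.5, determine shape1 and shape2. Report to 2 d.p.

For shape1,shape2>1 the mode is (shape1−1)/(shape1+shape2−2), so shape1 = mode·(κ−2)+1 = 0.5×52.5+1 = 27.25.
And shape2 = (1−mode)·(κ−2)+1 = 0.5×52.5+1 = 27.25.

shape1 = 27.25, shape2 = 27.25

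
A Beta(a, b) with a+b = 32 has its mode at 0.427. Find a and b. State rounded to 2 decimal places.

Mode = (a−1)/(κ−2) with κ = a+b, so a−1 = 0.427·30 = 12.81.
a = 13.81; b = κ − a = 18.19.

a = 13.81, b = 18.19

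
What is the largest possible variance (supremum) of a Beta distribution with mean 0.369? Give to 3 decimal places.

0.233

Var = μ(1−μ)/(α+β+1), which approaches μ(1−μ) as α+β → 0.
So the supremum is μ(1−μ) = 0.369×0.631 = 0.233.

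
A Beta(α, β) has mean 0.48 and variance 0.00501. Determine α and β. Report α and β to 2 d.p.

α = 23.43, β = 25.39

Let s = α+β. The Beta variance is μ(1−μ)/(s+1).
So s+1 = μ(1−μ)/σ² = (0.48×0.52)/0.00501 = 0.2496/0.00501 = 49.8204, giving s = 48.8204.
Then α = μs = 0.48×48.8204 = 23.43 and β = (1−μ)s = 0.52×48.8204 = 25.39.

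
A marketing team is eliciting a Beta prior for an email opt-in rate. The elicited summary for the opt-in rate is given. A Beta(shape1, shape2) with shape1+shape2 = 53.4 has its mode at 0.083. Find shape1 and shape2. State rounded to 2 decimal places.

For shape1,shape2>1 the mode is (shape1−1)/(shape1+shape2−2), so shape1 = mode·(κ−2)+1 = 0.083×51.4+1 = 5.27.
And shape2 = (1−mode)·(κ−2)+1 = 0.917×51.4+1 = 48.13.

shape1 = 5.27, shape2 = 48.13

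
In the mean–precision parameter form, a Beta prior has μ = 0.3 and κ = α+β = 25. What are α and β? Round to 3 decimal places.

α = μκ = 0.3×25 = 7.500 and β = (1−μ)κ = 0.7×25 = 17.500.

α = 7.500, β = 17.500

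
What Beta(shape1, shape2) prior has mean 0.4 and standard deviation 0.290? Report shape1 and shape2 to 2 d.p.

First σ² = 0.084100. Setting shape1 = μn, shape2 = (1−μ)n with n = shape1+shape2,
μ(1−μ)/(n+1) = 0.084100 ⇒ n+1 = 0.24/0.084100 = 2.8537 ⇒ n = 1.8537.
Hence shape1 = 0.4×1.8537 = 0.74, shape2 = 0.6×1.8537 = 1.11.

shape1 = 0.74, shape2 = 1.11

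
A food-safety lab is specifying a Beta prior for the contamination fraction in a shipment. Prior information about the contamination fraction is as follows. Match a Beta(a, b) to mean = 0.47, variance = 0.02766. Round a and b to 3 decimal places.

a = 3.763, b = 4.243

Write ν = a+b; then a = μν and Var = μ(1−μ)/(ν+1).
ν = μ(1−μ)/Var − 1 = 0.2491/0.02766 − 1 = 8.0058.
a = 0.47·8.0058 = 3.763, b = 0.53·8.0058 = 4.243.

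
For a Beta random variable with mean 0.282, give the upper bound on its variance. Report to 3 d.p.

0.202

For fixed mean μ the Beta variance is μ(1−μ)/(α+β+1), increasing as α+β decreases.
Its least upper bound (not attained) is μ(1−μ) = 0.282·0.718 = 0.202.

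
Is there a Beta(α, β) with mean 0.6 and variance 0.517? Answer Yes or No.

The Beta variance bound is σ² < μ(1−μ).
Here μ(1−μ) = 0.6×0.4 = 0.24, and 0.517 ≥ 0.24.

No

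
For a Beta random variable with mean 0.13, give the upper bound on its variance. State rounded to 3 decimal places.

For fixed mean μ the Beta variance is μ(1−μ)/(α+β+1), increasing as α+β decreases.
Its least upper bound (not attained) is μ(1−μ) = 0.13·0.87 = 0.113.

0.113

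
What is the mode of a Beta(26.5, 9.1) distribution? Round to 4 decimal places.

With α,β > 1, mode = (α−1)/(α+β−2) = 25.5/33.6 = 0.7589.

0.7589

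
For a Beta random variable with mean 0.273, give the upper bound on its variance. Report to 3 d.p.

For fixed mean μ the Beta variance is μ(1−μ)/(α+β+1), increasing as α+β decreases.
Its least upper bound (not attained) is μ(1−μ) = 0.273·0.727 = 0.198.

0.198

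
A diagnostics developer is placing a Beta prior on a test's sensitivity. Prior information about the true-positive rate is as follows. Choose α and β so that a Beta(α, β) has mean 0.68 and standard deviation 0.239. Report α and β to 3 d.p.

σ² = 0.239² = 0.057121.
With s = α+β, Var = μ(1−μ)/(s+1), so s+1 = (0.68×0.32)/0.057121 = 3.8095 and s = 2.8095.
α = μs = 1.910, β = (1−μ)s = 0.899.

α = 1.910, β = 0.899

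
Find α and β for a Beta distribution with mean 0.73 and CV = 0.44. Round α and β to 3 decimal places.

σ = CV·μ = 0.44×0.73 = 0.32120, so σ² = 0.103169.
s+1 = μ(1−μ)/σ² = 0.1971/0.103169 = 1.9104, so s = α+β = 0.9104.
α = μs = 0.665, β = (1−μ)s = 0.246.

α = 0.665, β = 0.246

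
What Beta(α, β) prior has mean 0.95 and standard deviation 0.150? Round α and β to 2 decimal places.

α = 1.06, β = 0.06

Variance = 0.150² = 0.022500. The moment-matching identity α+β = μ(1−μ)/Var − 1 gives
α+β = 0.0475/0.022500 − 1 = 1.1111, so α = μ·1.1111 = 1.06 and β = (1−μ)·1.1111 = 0.06.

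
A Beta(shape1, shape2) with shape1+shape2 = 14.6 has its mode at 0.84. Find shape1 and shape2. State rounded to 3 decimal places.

shape1 = 11.584, shape2 = 3.016

Since the density peak of Beta(shape1,shape2) is at (shape1−1)/(shape1+shape2−2),
shape1 = 1 + 0.84(14.6−2) = 11.584 and shape2 = 14.6 − 11.584 = 3.016.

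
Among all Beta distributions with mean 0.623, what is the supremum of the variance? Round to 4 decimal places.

0.2349

Var = μ(1−μ)/(α+β+1), which approaches μ(1−μ) as α+β → 0.
So the supremum is μ(1−μ) = 0.623×0.377 = 0.2349.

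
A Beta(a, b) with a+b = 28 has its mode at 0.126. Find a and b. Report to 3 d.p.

Mode = (a−1)/(κ−2) with κ = a+b, so a−1 = 0.126·26 = 3.276.
a = 4.276; b = κ − a = 23.724.

a = 4.276, b = 23.724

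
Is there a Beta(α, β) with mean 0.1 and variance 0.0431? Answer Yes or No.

Yes

For any Beta, Var(X) < E[X]·(1−E[X]).
Here μ(1−μ) = 0.1×0.9 = 0.09, and 0.0431 < 0.09.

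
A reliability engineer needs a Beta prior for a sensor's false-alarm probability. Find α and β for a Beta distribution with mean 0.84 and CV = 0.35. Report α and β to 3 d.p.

σ = CV·μ = 0.35×0.84 = 0.29400, so σ² = 0.086436.
s+1 = μ(1−μ)/σ² = 0.1344/0.086436 = 1.5549, so s = α+β = 0.5549.
α = μs = 0.466, β = (1−μ)s = 0.089.

α = 0.466, β = 0.089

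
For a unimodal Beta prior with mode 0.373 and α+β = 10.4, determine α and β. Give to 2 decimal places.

α = 4.13, β = 6.27

For α,β>1 the mode is (α−1)/(α+β−2), so α = mode·(κ−2)+1 = 0.373×8.4+1 = 4.13.
And β = (1−mode)·(κ−2)+1 = 0.627×8.4+1 = 6.27.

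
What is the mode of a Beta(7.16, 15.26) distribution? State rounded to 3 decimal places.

0.302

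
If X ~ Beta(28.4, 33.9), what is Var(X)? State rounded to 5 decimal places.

0.00392

α+β = 62.3 and αβ = 962.76, so Var = αβ/[(α+β)²(α+β+1)] = 962.76/245685.657 = 0.00392.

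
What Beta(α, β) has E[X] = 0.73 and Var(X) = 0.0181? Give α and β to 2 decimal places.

By moment matching, α+β = μ(1−μ)/σ² − 1 = (0.73·0.27)/0.0181 − 1 = 10.8895 − 1 = 9.8895.
Since α/(α+β) = μ, α = 0.73·9.8895 = 7.22 and β = 0.27·9.8895 = 2.67.

α = 7.22, β = 2.67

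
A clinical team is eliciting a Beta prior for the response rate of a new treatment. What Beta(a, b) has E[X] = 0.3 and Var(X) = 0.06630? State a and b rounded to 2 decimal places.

a = 0.65, b = 1.52

By moment matching, a+b = μ(1−μ)/σ² − 1 = (0.3·0.7)/0.06630 − 1 = 3.1674 − 1 = 2.1674.
Since a/(a+b) = μ, a = 0.3·2.1674 = 0.65 and b = 0.7·2.1674 = 1.52.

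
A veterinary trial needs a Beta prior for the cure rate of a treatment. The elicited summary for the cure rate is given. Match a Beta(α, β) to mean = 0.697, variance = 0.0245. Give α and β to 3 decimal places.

α = 5.311, β = 2.309

By moment matching, α+β = μ(1−μ)/σ² − 1 = (0.697·0.303)/0.0245 − 1 = 8.6200 − 1 = 7.6200.
Since α/(α+β) = μ, α = 0.697·7.6200 = 5.311 and β = 0.303·7.6200 = 2.309.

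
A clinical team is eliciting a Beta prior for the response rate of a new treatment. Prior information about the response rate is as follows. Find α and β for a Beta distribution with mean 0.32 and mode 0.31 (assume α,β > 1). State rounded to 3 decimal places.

With s = α+β: μ = α/s and mode = (α−1)/(s−2). Eliminating α = μs,
μs − 1 = m(s−2) ⇒ s(μ−m) = 1−2m ⇒ s = 0.38/0.01 = 38.0000.
So α = μs = 12.160, β = (1−μ)s = 25.840.

α = 12.160, β = 25.840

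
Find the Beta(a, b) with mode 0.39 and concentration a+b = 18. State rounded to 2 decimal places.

a = 7.24, b = 10.76

Mode = (a−1)/(κ−2) with κ = a+b, so a−1 = 0.39·16 = 6.24.
a = 7.24; b = κ − a = 10.76.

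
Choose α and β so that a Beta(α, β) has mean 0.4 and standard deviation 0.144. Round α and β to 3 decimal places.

α = 4.230, β = 6.344

Variance = 0.144² = 0.020736. The moment-matching identity α+β = μ(1−μ)/Var − 1 gives
α+β = 0.24/0.020736 − 1 = 10.5741, so α = μ·10.5741 = 4.230 and β = (1−μ)·10.5741 = 6.344.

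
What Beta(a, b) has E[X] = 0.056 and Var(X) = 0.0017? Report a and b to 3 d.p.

a = 1.685, b = 28.411

By moment matching, a+b = μ(1−μ)/σ² − 1 = (0.056·0.944)/0.0017 − 1 = 31.0965 − 1 = 30.0965.
Since a/(a+b) = μ, a = 0.056·30.0965 = 1.685 and b = 0.944·30.0965 = 28.411.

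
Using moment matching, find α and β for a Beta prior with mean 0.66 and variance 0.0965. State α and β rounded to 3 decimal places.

α = 0.875, β = 0.451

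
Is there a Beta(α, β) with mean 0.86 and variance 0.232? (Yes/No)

No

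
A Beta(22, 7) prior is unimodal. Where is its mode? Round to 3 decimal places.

0.778

With α,β > 1, mode = (α−1)/(α+β−2) = 21/27 = 0.778.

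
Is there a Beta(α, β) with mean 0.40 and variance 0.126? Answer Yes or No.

Yes

The Beta variance bound is σ² < μ(1−μ).
Here μ(1−μ) = 0.40×0.60 = 0.2400, and 0.126 < 0.2400.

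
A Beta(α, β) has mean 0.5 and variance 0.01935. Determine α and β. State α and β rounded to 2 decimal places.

α = 5.96, β = 5.96

Let s = α+β. The Beta variance is μ(1−μ)/(s+1).
So s+1 = μ(1−μ)/σ² = (0.5×0.5)/0.01935 = 0.25/0.01935 = 12.9199, giving s = 11.9199.
Then α = μs = 0.5×11.9199 = 5.96 and β = (1−μ)s = 0.5×11.9199 = 5.96.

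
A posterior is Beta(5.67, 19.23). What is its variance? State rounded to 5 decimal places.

0.00679

α+β = 24.90 and αβ = 109.0341, so Var = αβ/[(α+β)²(α+β+1)] = 109.0341/16058.259000 = 0.00679.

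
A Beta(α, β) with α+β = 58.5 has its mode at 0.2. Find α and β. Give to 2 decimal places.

α = 12.30, β = 46.20

For α,β>1 the mode is (α−1)/(α+β−2), so α = mode·(κ−2)+1 = 0.2×56.5+1 = 12.30.
And β = (1−mode)·(κ−2)+1 = 0.8×56.5+1 = 46.20.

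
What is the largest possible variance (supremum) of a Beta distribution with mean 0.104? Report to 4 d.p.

For fixed mean μ the Beta variance is μ(1−μ)/(α+β+1), increasing as α+β decreases.
Its least upper bound (not attained) is μ(1−μ) = 0.104·0.896 = 0.0932.

0.0932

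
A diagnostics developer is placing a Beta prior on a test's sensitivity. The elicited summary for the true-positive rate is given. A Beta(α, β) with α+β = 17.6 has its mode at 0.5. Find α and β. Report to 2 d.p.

α = 8.80, β = 8.80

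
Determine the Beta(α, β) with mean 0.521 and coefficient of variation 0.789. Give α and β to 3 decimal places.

α = 0.248, β = 0.228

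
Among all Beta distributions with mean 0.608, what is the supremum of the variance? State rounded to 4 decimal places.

Var = μ(1−μ)/(α+β+1), which approaches μ(1−μ) as α+β → 0.
So the supremum is μ(1−μ) = 0.608×0.392 = 0.2383.

0.2383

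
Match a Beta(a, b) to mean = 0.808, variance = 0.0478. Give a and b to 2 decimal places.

Write ν = a+b; then a = μν and Var = μ(1−μ)/(ν+1).
ν = μ(1−μ)/Var − 1 = 0.155136/0.0478 − 1 = 2.2455.
a = 0.808·2.2455 = 1.81, b = 0.192·2.2455 = 0.43.

a = 1.81, b = 0.43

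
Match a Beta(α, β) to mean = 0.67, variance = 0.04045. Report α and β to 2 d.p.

Let s = α+β. The Beta variance is μ(1−μ)/(s+1).
So s+1 = μ(1−μ)/σ² = (0.67×0.33)/0.04045 = 0.2211/0.04045 = 5.4660, giving s = 4.4660.
Then α = μs = 0.67×4.4660 = 2.99 and β = (1−μ)s = 0.33×4.4660 = 1.47.

α = 2.99, β = 1.47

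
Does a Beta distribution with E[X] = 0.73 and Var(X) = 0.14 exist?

Yes

A Beta with mean μ has variance μ(1−μ)/(α+β+1) < μ(1−μ).
Here μ(1−μ) = 0.73×0.27 = 0.1971, and 0.14 < 0.1971.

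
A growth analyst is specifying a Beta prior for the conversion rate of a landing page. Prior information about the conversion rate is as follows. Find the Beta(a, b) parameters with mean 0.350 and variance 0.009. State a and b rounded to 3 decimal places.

By moment matching, a+b = μ(1−μ)/σ² − 1 = (0.350·0.650)/0.009 − 1 = 25.2778 − 1 = 24.2778.
Since a/(a+b) = μ, a = 0.350·24.2778 = 8.497 and b = 0.650·24.2778 = 15.781.

a = 8.497, b = 15.781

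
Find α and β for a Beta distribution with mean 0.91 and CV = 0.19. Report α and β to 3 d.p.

α = 1.583, β = 0.157

σ = CV·μ = 0.19×0.91 = 0.17290, so σ² = 0.029894.
s+1 = μ(1−μ)/σ² = 0.0819/0.029894 = 2.7396, so s = α+β = 1.7396.
α = μs = 1.583, β = (1−μ)s = 0.157.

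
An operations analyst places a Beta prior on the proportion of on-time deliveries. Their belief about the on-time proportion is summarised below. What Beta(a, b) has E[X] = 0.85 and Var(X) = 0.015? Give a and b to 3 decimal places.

a = 6.375, b = 1.125

Let s = a+b. The Beta variance is μ(1−μ)/(s+1).
So s+1 = μ(1−μ)/σ² = (0.85×0.15)/0.015 = 0.1275/0.015 = 8.5000, giving s = 7.5000.
Then a = μs = 0.85×7.5000 = 6.375 and b = (1−μ)s = 0.15×7.5000 = 1.125.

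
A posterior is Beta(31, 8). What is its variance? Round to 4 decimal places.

α+β = 39 and αβ = 248, so Var = αβ/[(α+β)²(α+β+1)] = 248/60840 = 0.0041.

0.0041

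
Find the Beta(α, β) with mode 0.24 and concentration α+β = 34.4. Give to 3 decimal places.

For α,β>1 the mode is (α−1)/(α+β−2), so α = mode·(κ−2)+1 = 0.24×32.4+1 = 8.776.
And β = (1−mode)·(κ−2)+1 = 0.76×32.4+1 = 25.624.

α = 8.776, β = 25.624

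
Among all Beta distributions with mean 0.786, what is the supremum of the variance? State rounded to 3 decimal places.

0.168

Var = μ(1−μ)/(α+β+1), which approaches μ(1−μ) as α+β → 0.
So the supremum is μ(1−μ) = 0.786×0.214 = 0.168.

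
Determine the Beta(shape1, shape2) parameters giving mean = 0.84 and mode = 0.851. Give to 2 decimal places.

shape1 = 53.61, shape2 = 10.21

Let s = shape1+shape2. Mean gives shape1 = μs = 0.84s; mode gives (shape1−1)/(s−2) = 0.851.
Substituting: 0.84s − 1 = 0.851(s−2) = 0.851s − 1.702, so -0.011s = -0.702 and s = 63.8182.
Then shape1 = 0.84×63.8182 = 53.61 and shape2 = s−shape1 = 10.21.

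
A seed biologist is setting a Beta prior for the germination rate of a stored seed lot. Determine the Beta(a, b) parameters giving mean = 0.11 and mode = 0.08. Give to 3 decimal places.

a = 3.080, b = 24.920

Let s = a+b. Mean gives a = μs = 0.11s; mode gives (a−1)/(s−2) = 0.08.
Substituting: 0.11s − 1 = 0.08(s−2) = 0.08s − 0.16, so 0.03s = 0.84 and s = 28.0000.
Then a = 0.11×28.0000 = 3.080 and b = s−a = 24.920.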